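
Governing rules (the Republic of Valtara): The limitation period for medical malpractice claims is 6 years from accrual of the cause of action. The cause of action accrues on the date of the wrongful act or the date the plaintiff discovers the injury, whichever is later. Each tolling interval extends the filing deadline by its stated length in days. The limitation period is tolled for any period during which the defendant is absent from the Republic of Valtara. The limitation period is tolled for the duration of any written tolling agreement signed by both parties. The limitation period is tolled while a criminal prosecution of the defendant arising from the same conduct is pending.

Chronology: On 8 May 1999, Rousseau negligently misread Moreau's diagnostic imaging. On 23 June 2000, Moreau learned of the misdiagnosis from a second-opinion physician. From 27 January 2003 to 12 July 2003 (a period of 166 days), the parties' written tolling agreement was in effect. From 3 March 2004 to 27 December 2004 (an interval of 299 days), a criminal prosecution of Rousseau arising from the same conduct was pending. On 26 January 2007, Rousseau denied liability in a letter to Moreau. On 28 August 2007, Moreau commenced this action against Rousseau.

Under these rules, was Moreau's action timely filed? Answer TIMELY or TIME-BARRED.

TIMELY

Because discovery on 23 June 2000 post-dates the 8 May 1999 act, accrual under the later-of rule falls on 23 June 2000.
Adding the 6 years base period to 23 June 2000 gives a deadline of 23 June 2006, before any tolling.
The period was tolled for 166 days by the written tolling agreement (27 January 2003 to 12 July 2003), pushing the deadline to 6 December 2006.
The period was tolled for 299 days by the pending criminal prosecution (3 March 2004 to 27 December 2004), pushing the deadline to 1 October 2007.
The other events in the timeline have no effect on the limitation period under the stated rules.
The 28 August 2007 filing precedes the 1 October 2007 deadline; the claim is timely.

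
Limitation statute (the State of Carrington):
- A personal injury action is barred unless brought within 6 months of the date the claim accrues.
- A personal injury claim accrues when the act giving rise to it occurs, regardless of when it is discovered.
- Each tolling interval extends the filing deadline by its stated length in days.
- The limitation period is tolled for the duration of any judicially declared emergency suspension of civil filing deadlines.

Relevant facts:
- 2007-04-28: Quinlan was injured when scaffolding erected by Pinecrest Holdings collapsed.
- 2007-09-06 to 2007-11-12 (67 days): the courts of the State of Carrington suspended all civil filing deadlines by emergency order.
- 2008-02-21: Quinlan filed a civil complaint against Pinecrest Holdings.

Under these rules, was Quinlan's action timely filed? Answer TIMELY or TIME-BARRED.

TIME-BARRED

The claim accrued on 2007-04-28, the date of the act.
6 months from 2007-04-28 is 2007-10-28.
The period was tolled for 67 days by the emergency suspension of filing deadlines (2007-09-06 to 2007-11-12), pushing the deadline to 2008-01-03.
Quinlan filed on 2008-02-21, after the 2008-01-03 deadline, so the action is time-barred.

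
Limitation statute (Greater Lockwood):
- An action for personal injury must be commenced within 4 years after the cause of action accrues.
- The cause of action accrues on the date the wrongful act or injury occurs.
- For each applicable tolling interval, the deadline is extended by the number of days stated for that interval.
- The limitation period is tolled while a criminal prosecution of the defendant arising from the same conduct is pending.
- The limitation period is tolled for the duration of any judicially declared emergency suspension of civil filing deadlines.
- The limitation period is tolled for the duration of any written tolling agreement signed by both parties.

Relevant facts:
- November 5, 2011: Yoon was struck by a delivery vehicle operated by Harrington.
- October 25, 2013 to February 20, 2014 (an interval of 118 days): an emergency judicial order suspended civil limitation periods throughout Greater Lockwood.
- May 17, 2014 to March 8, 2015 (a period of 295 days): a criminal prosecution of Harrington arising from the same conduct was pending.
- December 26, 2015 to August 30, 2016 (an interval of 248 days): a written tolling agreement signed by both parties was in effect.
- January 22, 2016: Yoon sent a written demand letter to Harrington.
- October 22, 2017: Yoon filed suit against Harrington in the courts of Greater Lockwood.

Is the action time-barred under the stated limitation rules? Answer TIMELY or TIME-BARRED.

The limitation period began to run on November 5, 2011.
4 years from November 5, 2011 is November 5, 2015.
The emergency suspension of filing deadlines from October 25, 2013 to February 20, 2014 tolled the period for 118 days, extending the deadline to March 2, 2016.
Because the pending criminal prosecution ran from May 17, 2014 to March 8, 2015, the deadline is extended by 295 days to December 22, 2016.
The period was tolled for 248 days by the written tolling agreement (December 26, 2015 to August 30, 2016), pushing the deadline to August 27, 2017.
The other events in the timeline have no effect on the limitation period under the stated rules.
Yoon filed on October 22, 2017, after the August 27, 2017 deadline, so the action is time-barred.

TIME-BARRED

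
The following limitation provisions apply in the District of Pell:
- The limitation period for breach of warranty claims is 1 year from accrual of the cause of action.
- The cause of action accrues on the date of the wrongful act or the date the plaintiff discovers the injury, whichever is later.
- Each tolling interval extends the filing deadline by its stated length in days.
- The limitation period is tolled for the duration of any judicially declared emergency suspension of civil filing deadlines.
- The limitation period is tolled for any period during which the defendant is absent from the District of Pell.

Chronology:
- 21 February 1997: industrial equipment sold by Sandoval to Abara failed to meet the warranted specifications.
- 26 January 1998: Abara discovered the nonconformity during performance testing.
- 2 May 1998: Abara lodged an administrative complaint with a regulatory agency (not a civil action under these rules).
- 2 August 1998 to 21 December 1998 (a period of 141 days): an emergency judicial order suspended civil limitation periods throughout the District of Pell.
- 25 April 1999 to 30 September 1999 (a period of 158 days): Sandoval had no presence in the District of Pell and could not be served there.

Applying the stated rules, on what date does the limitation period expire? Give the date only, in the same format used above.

Because discovery on 26 January 1998 post-dates the 21 February 1997 act, accrual under the later-of rule falls on 26 January 1998.
1 year from 26 January 1998 is 26 January 1999.
Because the emergency suspension of filing deadlines ran from 2 August 1998 to 21 December 1998, the deadline is extended by 141 days to 16 June 1999.
The period was tolled for 158 days by the defendant's absence from the jurisdiction (25 April 1999 to 30 September 1999), pushing the deadline to 21 November 1999.
None of the other events listed affects the running of the period under the stated rules.

21 November 1999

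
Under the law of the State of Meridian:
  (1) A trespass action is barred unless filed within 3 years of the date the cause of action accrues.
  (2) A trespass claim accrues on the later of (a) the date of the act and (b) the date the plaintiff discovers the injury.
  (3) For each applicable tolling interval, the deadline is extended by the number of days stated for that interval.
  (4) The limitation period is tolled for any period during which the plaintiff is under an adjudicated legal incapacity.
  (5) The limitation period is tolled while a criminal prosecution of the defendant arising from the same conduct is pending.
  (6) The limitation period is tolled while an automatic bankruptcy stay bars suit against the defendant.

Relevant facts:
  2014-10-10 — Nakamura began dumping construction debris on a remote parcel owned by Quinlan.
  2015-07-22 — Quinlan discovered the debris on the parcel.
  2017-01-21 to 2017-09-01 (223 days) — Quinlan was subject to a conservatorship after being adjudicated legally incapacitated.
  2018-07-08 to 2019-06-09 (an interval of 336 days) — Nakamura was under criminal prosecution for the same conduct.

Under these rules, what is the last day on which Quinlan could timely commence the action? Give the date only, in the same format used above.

Taking the later of the act (2014-10-10) and discovery (2015-07-22), the claim accrued on 2015-07-22.
The untolled deadline — 3 years after 2015-07-22 — is 2018-07-22.
The period was tolled for 223 days by the plaintiff's legal incapacity (2017-01-21 to 2017-09-01), pushing the deadline to 2019-03-02.
Because the pending criminal prosecution ran from 2018-07-08 to 2019-06-09, the deadline is extended by 336 days to 2020-02-01.

2020-02-01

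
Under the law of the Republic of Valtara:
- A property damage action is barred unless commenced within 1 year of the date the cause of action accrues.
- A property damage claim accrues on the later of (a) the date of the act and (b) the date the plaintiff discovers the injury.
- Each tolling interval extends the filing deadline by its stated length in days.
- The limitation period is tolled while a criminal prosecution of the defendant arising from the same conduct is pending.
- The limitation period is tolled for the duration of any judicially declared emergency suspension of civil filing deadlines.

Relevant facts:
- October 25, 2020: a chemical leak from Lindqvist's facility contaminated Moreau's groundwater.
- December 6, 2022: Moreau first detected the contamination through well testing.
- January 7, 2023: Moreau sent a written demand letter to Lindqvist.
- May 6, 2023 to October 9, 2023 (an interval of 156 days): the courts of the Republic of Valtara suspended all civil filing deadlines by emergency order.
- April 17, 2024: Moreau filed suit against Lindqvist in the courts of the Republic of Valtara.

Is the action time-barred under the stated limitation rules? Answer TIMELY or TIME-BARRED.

Because discovery on December 6, 2022 post-dates the October 25, 2020 act, accrual under the later-of rule falls on December 6, 2022.
Adding the 1 year base period to December 6, 2022 gives a deadline of December 6, 2023, before any tolling.
The emergency suspension of filing deadlines from May 6, 2023 to October 9, 2023 tolled the period for 156 days, extending the deadline to May 10, 2024.
The other events in the timeline have no effect on the limitation period under the stated rules.
Moreau filed on April 17, 2024, before the May 10, 2024 deadline, so the action is timely.

TIMELY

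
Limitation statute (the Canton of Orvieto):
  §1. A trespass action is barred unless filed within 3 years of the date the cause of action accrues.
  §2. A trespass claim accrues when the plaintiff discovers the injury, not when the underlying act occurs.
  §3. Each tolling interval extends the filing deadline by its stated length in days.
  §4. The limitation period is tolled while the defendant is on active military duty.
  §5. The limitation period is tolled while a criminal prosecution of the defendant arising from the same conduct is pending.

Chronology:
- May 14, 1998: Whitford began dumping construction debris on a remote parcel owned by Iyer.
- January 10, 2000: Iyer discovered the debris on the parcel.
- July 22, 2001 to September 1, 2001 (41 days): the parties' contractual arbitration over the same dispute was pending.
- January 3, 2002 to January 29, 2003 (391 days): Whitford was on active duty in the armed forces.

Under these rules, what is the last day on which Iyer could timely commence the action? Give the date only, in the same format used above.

February 5, 2004

Accrual is tied to discovery, so the period began on January 10, 2000 rather than on May 14, 1998 when the act occurred.
3 years from January 10, 2000 is January 10, 2003.
The period was tolled for 391 days by the defendant's active military service (January 3, 2002 to January 29, 2003), pushing the deadline to February 5, 2004.
The pending related arbitration from July 22, 2001 to September 1, 2001 does not toll the period, because no stated rule makes a pending arbitration a tolling event.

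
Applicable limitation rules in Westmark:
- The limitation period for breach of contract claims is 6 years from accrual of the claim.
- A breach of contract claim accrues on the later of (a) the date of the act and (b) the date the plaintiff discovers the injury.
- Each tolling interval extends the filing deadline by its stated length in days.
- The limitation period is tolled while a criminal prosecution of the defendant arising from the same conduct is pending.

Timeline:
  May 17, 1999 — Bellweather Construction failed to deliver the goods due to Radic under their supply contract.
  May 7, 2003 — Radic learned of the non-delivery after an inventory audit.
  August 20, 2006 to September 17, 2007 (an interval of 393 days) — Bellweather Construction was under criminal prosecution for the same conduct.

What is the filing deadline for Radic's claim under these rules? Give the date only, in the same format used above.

June 4, 2010

The claim accrued on May 7, 2003 — the later of the May 17, 1999 act and the May 7, 2003 discovery.
6 years from May 7, 2003 is May 7, 2009.
The pending criminal prosecution from August 20, 2006 to September 17, 2007 tolled the period for 393 days, extending the deadline to June 4, 2010.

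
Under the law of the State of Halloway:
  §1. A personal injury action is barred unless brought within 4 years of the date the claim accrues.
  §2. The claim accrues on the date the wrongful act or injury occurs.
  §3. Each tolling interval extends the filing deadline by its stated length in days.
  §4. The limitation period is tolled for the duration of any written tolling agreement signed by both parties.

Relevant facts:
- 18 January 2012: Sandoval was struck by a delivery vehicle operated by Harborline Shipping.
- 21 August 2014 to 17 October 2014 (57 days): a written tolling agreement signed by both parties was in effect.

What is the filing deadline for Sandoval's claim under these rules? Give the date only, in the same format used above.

15 March 2016

The limitation period began to run on 18 January 2012.
4 years from 18 January 2012 is 18 January 2016.
Because the written tolling agreement ran from 21 August 2014 to 17 October 2014, the deadline is extended by 57 days to 15 March 2016.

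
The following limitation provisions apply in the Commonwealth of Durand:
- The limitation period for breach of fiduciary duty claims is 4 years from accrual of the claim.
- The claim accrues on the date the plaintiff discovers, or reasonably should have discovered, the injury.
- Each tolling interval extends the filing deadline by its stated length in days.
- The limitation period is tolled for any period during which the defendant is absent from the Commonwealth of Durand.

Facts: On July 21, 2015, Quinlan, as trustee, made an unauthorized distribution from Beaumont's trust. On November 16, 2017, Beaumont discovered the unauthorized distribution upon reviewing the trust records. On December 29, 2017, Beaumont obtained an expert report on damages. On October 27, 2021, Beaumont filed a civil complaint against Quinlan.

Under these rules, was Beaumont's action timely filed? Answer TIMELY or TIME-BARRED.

The claim did not accrue until Beaumont discovered the injury on November 16, 2017; the July 21, 2015 act date does not start the clock under the stated rule.
4 years from November 16, 2017 is November 16, 2021.
The other events in the timeline have no effect on the limitation period under the stated rules.
The October 27, 2021 filing precedes the November 16, 2021 deadline; the claim is timely.

TIMELY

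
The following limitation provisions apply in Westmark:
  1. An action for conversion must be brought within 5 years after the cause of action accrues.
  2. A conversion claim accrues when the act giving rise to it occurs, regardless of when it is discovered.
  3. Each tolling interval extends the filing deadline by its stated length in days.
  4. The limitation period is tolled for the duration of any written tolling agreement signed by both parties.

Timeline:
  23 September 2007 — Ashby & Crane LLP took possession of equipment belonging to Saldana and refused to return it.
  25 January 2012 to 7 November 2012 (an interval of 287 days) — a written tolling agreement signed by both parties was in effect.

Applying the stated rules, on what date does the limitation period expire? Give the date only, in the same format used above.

The claim accrued on 23 September 2007, when the wrongful act occurred.
5 years from 23 September 2007 is 23 September 2012.
The period was tolled for 287 days by the written tolling agreement (25 January 2012 to 7 November 2012), pushing the deadline to 7 July 2013.

7 July 2013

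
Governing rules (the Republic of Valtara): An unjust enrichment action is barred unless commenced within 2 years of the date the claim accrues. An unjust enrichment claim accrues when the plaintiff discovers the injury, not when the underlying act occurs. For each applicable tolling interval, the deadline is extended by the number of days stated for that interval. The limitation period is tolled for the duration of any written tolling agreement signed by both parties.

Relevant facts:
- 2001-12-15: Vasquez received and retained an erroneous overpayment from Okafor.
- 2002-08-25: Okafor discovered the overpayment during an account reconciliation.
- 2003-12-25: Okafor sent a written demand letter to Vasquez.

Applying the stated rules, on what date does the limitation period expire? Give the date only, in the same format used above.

Accrual is tied to discovery, so the period began on 2002-08-25 rather than on 2001-12-15 when the act occurred.
The untolled deadline — 2 years after 2002-08-25 — is 2004-08-25.
None of the other events listed affects the running of the period under the stated rules.

2004-08-25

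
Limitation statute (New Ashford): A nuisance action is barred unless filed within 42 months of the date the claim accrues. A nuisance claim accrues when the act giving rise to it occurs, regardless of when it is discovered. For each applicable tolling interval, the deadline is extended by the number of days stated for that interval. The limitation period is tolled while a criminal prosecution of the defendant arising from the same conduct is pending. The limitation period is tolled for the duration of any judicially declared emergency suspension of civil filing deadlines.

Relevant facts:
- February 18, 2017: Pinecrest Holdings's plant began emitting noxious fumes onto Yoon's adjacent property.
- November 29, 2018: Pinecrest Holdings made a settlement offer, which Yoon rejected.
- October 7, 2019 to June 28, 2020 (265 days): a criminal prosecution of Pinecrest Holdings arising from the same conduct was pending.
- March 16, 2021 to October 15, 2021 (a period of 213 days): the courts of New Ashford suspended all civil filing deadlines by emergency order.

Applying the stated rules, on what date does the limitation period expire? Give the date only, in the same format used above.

December 9, 2021

The limitation period began to run on February 18, 2017.
Adding the 42 months base period to February 18, 2017 gives a deadline of August 18, 2020, before any tolling.
The pending criminal prosecution from October 7, 2019 to June 28, 2020 tolled the period for 265 days, extending the deadline to May 10, 2021.
The emergency suspension of filing deadlines from March 16, 2021 to October 15, 2021 tolled the period for 213 days, extending the deadline to December 9, 2021.
The other events in the timeline have no effect on the limitation period under the stated rules.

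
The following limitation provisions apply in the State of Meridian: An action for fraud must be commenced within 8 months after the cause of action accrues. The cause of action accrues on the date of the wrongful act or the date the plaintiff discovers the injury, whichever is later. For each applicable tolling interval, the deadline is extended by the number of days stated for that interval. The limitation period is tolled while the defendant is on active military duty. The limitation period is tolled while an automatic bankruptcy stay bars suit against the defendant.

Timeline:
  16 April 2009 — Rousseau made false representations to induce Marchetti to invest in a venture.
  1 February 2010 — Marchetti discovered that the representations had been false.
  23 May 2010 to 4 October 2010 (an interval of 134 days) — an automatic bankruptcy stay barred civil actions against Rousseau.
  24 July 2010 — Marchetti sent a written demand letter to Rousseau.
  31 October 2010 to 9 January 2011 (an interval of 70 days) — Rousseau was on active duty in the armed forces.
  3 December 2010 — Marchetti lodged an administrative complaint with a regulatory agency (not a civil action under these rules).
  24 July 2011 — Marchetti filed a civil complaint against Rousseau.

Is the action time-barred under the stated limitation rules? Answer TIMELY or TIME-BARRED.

Taking the later of the act (16 April 2009) and discovery (1 February 2010), the claim accrued on 1 February 2010.
The untolled deadline — 8 months after 1 February 2010 — is 1 October 2010.
The automatic bankruptcy stay from 23 May 2010 to 4 October 2010 tolled the period for 134 days, extending the deadline to 12 February 2011.
The period was tolled for 70 days by the defendant's active military service (31 October 2010 to 9 January 2011), pushing the deadline to 23 April 2011.
None of the other events listed affects the running of the period under the stated rules.
The 24 July 2011 filing falls after the 23 April 2011 deadline; the claim is time-barred.

TIME-BARRED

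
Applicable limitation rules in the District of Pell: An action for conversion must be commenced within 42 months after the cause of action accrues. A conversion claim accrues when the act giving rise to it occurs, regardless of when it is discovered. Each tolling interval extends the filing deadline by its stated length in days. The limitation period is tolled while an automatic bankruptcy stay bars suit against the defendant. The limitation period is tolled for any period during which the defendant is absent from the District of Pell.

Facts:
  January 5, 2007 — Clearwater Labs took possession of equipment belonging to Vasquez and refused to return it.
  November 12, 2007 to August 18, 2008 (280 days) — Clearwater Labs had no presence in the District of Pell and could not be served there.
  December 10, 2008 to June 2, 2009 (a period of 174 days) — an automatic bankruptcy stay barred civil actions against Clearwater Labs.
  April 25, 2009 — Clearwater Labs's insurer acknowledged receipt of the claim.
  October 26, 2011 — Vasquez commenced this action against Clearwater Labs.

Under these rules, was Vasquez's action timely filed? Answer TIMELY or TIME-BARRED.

The cause of action accrued on January 5, 2007, the date of the act.
42 months from January 5, 2007 is July 5, 2010.
The period was tolled for 280 days by the defendant's absence from the jurisdiction (November 12, 2007 to August 18, 2008), pushing the deadline to April 11, 2011.
The automatic bankruptcy stay from December 10, 2008 to June 2, 2009 tolled the period for 174 days, extending the deadline to October 2, 2011.
None of the other events listed affects the running of the period under the stated rules.
Filing on October 26, 2011 missed the October 2, 2011 deadline — the action is time-barred.

TIME-BARRED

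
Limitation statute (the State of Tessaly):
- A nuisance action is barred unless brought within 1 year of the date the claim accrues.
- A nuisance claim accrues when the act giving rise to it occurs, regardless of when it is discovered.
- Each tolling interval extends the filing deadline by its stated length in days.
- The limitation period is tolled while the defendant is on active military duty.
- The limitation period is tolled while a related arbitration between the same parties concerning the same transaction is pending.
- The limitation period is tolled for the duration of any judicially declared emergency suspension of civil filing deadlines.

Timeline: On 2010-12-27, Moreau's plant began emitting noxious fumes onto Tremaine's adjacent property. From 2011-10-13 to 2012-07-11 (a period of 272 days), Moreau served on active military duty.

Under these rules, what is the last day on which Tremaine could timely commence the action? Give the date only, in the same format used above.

2012-09-24

The claim accrued on 2010-12-27, the date of the act.
Adding the 1 year base period to 2010-12-27 gives a deadline of 2011-12-27, before any tolling.
Because the defendant's active military service ran from 2011-10-13 to 2012-07-11, the deadline is extended by 272 days to 2012-09-24.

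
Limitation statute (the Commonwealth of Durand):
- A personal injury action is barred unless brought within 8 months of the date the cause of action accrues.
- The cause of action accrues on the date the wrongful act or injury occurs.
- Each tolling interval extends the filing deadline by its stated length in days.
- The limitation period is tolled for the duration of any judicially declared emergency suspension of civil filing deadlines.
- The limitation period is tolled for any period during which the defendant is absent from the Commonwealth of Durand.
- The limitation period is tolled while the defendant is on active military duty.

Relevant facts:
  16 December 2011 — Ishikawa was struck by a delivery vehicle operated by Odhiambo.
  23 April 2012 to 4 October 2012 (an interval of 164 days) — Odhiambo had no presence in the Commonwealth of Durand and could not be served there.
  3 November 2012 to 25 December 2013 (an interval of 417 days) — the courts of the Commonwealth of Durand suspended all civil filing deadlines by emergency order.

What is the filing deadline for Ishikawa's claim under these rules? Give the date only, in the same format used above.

20 March 2014

The cause of action accrued on 16 December 2011, the date of the act.
8 months from 16 December 2011 is 16 August 2012.
Because the defendant's absence from the jurisdiction ran from 23 April 2012 to 4 October 2012, the deadline is extended by 164 days to 27 January 2013.
The emergency suspension of filing deadlines from 3 November 2012 to 25 December 2013 tolled the period for 417 days, extending the deadline to 20 March 2014.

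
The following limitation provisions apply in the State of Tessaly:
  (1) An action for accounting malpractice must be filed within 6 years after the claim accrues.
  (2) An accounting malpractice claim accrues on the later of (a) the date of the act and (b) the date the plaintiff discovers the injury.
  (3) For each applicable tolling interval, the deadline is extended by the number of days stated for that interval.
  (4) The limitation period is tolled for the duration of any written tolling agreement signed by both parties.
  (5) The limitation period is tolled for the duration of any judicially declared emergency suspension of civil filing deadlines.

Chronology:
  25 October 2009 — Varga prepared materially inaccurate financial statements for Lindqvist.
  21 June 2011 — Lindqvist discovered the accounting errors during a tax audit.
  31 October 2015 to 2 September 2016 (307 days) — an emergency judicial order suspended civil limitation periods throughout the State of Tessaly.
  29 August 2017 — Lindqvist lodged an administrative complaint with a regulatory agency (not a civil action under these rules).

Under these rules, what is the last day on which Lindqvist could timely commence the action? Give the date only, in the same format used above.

24 April 2018

Because discovery on 21 June 2011 post-dates the 25 October 2009 act, accrual under the later-of rule falls on 21 June 2011.
Adding the 6 years base period to 21 June 2011 gives a deadline of 21 June 2017, before any tolling.
The period was tolled for 307 days by the emergency suspension of filing deadlines (31 October 2015 to 2 September 2016), pushing the deadline to 24 April 2018.
The other events in the timeline have no effect on the limitation period under the stated rules.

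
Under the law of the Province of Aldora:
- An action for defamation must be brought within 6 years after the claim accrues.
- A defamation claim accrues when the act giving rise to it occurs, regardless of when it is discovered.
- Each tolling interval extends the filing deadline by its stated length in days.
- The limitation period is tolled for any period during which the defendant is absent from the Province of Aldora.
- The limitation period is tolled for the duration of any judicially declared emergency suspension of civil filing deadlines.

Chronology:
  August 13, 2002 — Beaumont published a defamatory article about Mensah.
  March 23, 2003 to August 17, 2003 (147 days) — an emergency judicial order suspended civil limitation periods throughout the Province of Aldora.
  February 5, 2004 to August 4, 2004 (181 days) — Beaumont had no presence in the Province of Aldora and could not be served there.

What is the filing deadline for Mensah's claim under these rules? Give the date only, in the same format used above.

The claim accrued on August 13, 2002, when the wrongful act occurred.
6 years from August 13, 2002 is August 13, 2008.
The period was tolled for 147 days by the emergency suspension of filing deadlines (March 23, 2003 to August 17, 2003), pushing the deadline to January 7, 2009.
Because the defendant's absence from the jurisdiction ran from February 5, 2004 to August 4, 2004, the deadline is extended by 181 days to July 7, 2009.

July 7, 2009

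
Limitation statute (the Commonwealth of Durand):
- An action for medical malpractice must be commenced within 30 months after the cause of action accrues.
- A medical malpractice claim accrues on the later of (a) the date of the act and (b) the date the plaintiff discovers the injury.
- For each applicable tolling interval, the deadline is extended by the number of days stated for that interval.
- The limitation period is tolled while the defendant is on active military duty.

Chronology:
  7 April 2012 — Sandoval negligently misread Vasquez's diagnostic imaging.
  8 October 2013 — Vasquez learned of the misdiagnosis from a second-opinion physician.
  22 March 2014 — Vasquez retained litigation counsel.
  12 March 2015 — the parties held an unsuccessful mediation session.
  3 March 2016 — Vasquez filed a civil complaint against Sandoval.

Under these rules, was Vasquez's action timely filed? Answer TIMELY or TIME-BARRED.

TIMELY

Taking the later of the act (7 April 2012) and discovery (8 October 2013), the claim accrued on 8 October 2013.
Adding the 30 months base period to 8 October 2013 gives a deadline of 8 April 2016, before any tolling.
Nothing else in the chronology tolls or restarts the period.
The 3 March 2016 filing precedes the 8 April 2016 deadline; the claim is timely.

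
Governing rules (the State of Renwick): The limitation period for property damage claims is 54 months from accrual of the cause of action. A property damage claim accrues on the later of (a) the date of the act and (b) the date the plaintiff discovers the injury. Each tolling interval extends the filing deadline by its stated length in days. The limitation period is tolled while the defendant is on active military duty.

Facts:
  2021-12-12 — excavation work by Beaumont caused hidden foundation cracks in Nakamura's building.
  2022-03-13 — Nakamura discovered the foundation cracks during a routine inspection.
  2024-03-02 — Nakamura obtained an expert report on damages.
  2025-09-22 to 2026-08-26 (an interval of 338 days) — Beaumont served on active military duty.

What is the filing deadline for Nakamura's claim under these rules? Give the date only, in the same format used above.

2027-08-17

Taking the later of the act (2021-12-12) and discovery (2022-03-13), the claim accrued on 2022-03-13.
54 months from 2022-03-13 is 2026-09-13.
Because the defendant's active military service ran from 2025-09-22 to 2026-08-26, the deadline is extended by 338 days to 2027-08-17.
None of the other events listed affects the running of the period under the stated rules.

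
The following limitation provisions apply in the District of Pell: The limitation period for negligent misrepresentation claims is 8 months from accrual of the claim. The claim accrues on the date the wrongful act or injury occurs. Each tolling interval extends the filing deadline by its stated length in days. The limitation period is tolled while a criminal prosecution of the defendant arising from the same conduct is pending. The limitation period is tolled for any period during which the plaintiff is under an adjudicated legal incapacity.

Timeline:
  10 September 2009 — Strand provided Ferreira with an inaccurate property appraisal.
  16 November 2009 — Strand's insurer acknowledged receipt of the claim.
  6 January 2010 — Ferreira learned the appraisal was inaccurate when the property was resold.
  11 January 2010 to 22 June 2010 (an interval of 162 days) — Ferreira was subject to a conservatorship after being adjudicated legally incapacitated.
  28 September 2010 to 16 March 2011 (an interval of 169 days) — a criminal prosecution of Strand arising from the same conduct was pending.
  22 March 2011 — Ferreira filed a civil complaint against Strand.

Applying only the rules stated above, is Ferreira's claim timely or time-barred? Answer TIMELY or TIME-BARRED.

The claim accrued on 10 September 2009, when the wrongful act occurred; under the stated occurrence rule the 6 January 2010 discovery does not delay accrual.
Adding the 8 months base period to 10 September 2009 gives a deadline of 10 May 2010, before any tolling.
Because the plaintiff's legal incapacity ran from 11 January 2010 to 22 June 2010, the deadline is extended by 162 days to 19 October 2010.
Because the pending criminal prosecution ran from 28 September 2010 to 16 March 2011, the deadline is extended by 169 days to 6 April 2011.
The other events in the timeline have no effect on the limitation period under the stated rules.
Filing on 22 March 2011 beat the 6 April 2011 deadline — the action is timely.

TIMELY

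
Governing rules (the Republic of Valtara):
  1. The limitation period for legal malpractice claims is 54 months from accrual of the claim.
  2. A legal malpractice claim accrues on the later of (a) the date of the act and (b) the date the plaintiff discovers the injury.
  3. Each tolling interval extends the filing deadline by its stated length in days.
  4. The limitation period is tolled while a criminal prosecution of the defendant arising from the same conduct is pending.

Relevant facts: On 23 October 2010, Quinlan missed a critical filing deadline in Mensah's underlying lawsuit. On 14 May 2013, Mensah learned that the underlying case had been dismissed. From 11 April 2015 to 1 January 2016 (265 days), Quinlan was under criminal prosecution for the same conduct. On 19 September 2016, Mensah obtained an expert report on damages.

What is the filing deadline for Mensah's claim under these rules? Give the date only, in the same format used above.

6 August 2018

Because discovery on 14 May 2013 post-dates the 23 October 2010 act, accrual under the later-of rule falls on 14 May 2013.
54 months from 14 May 2013 is 14 November 2017.
The period was tolled for 265 days by the pending criminal prosecution (11 April 2015 to 1 January 2016), pushing the deadline to 6 August 2018.
Nothing else in the chronology tolls or restarts the period.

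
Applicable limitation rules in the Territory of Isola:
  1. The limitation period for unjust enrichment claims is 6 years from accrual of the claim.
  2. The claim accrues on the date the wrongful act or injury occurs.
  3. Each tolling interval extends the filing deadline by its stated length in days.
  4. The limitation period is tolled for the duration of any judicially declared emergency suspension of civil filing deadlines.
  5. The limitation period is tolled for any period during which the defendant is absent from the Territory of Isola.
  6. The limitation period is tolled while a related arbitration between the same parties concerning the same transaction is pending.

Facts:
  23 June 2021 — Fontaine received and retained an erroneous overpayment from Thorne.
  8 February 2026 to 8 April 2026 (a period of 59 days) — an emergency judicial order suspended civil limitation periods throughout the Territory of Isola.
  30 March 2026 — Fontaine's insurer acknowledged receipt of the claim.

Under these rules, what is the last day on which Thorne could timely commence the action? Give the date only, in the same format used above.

21 August 2027

The claim accrued on 23 June 2021, the date of the act.
6 years from 23 June 2021 is 23 June 2027.
Because the emergency suspension of filing deadlines ran from 8 February 2026 to 8 April 2026, the deadline is extended by 59 days to 21 August 2027.
The other events in the timeline have no effect on the limitation period under the stated rules.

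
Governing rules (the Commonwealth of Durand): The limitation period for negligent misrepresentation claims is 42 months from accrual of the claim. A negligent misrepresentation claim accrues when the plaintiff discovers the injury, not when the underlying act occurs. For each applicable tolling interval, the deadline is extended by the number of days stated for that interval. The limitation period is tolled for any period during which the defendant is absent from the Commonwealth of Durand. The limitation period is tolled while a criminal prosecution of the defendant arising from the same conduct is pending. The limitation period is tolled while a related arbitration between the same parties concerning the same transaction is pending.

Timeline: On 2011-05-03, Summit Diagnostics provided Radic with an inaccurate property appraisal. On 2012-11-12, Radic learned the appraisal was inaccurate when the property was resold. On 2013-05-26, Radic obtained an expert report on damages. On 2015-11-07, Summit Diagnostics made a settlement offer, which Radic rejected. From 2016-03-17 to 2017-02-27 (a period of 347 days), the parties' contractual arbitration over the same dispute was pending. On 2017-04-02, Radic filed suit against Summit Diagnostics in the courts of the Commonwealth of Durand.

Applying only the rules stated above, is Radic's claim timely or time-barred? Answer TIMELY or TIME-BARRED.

Accrual is tied to discovery, so the period began on 2012-11-12 rather than on 2011-05-03 when the act occurred.
42 months from 2012-11-12 is 2016-05-12.
The period was tolled for 347 days by the pending related arbitration (2016-03-17 to 2017-02-27), pushing the deadline to 2017-04-24.
The other events in the timeline have no effect on the limitation period under the stated rules.
The 2017-04-02 filing precedes the 2017-04-24 deadline; the claim is timely.

TIMELY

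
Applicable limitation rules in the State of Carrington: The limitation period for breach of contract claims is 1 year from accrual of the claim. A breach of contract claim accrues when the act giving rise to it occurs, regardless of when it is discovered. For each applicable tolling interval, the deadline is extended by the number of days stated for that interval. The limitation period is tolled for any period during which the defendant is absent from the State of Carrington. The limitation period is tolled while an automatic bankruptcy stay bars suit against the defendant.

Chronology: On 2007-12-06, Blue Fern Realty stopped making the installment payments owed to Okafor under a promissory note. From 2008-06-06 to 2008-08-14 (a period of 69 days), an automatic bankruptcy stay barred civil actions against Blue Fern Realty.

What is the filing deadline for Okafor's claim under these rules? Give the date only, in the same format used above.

The limitation period began to run on 2007-12-06.
Adding the 1 year base period to 2007-12-06 gives a deadline of 2008-12-06, before any tolling.
The automatic bankruptcy stay from 2008-06-06 to 2008-08-14 tolled the period for 69 days, extending the deadline to 2009-02-13.

2009-02-13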